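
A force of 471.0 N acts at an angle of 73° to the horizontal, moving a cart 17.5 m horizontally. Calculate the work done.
W = F·d·cosθ = (471.0)(17.5)cos(73°) = 2410 J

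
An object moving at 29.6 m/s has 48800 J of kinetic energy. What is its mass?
m = 2·KE/v² = 2·48800/(29.6)² = 111.4 kg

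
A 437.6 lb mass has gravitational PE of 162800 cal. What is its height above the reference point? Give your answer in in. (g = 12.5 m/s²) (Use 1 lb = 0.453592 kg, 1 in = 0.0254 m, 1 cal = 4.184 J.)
Convert to SI: m = 198.492 kg, PE = 681155 J
h = PE/(mg) = 681155/(198.492·12.5) = 274.532 m = 10810 in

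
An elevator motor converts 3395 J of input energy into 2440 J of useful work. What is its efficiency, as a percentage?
η = W_out/W_in = 2440/3395 = 71.87%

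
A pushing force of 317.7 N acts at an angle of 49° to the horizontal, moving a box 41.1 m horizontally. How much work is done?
W = F·d·cosθ = (317.7)(41.1)cos(49°) = 8566 J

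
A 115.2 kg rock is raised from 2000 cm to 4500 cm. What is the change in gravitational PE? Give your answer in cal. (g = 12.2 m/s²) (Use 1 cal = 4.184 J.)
Convert to SI: m = 115.2 kg, Δh = 25.0 m
ΔPE = mgΔh = (115.2)(12.2)(25.0) = 35136.0 J = 8398 cal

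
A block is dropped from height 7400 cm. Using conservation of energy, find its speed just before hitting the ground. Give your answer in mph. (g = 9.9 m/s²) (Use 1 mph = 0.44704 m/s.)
Convert to SI: h = 74.0 m
mgh = ½mv² ⇒ v = √(2gh) = √(2·9.9·74.0) = 38.2779 m/s = 85.63 mph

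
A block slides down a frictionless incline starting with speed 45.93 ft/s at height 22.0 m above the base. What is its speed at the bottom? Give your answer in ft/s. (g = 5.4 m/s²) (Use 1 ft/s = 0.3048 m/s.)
Convert to SI: v₀ = 13.9995 m/s, h = 22.0 m
½mv₀² + mgh = ½mv² ⇒ v = √(v₀² + 2gh) = √(13.9995² + 2·5.4·22.0) = 20.8227 m/s = 68.32 ft/s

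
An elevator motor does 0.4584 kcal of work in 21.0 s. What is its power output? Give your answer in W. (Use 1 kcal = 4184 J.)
Convert to SI: W = 1917.95 J, t = 21.0 s
P = W/t = 1917.95/21.0 = 91.33 W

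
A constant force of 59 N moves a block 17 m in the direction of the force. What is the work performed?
W = F·d = (59)(17) = 1003 J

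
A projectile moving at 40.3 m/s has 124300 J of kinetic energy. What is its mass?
m = 2·KE/v² = 2·124300/(40.3)² = 153.1 kg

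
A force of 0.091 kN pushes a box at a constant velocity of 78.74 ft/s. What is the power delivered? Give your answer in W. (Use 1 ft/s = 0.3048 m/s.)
Convert to SI: F = 91.0 N, v = 24.0 m/s
P = Fv = (91.0)(24.0) = 2184 W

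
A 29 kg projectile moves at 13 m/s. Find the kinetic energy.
KE = ½mv² = ½(29)(13)² = 2450.5 J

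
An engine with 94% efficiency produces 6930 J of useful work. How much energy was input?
W_in = W_out/η = 6930/0.94 = 7372 J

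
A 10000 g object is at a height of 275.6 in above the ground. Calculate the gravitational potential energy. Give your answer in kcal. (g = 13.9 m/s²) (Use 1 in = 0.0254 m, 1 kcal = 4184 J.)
Convert to SI: m = 10.0 kg, h = 7.00024 m
PE = mgh = (10.0)(13.9)(7.00024) = 973.033 J = 0.2326 kcal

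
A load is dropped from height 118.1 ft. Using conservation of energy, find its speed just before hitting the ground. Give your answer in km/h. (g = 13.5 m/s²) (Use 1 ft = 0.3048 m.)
Convert to SI: h = 35.9969 m
mgh = ½mv² ⇒ v = √(2gh) = √(2·13.5·35.9969) = 31.1756 m/s = 112.2 km/h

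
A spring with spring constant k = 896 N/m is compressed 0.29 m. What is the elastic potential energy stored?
PE = ½kx² = ½(896)(0.29)² = 37.68 J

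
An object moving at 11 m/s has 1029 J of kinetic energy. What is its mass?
m = 2·KE/v² = 2·1029/(11)² = 17.01 kg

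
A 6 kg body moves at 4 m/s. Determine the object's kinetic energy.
KE = ½mv² = ½(6)(4)² = 48.0 J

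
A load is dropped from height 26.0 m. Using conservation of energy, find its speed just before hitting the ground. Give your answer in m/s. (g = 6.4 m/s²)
mgh = ½mv² ⇒ v = √(2gh) = √(2·6.4·26.0) = 18.24 m/s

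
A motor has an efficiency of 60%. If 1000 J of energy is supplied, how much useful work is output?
W_out = η·W_in = 0.6·1000 = 600.0 J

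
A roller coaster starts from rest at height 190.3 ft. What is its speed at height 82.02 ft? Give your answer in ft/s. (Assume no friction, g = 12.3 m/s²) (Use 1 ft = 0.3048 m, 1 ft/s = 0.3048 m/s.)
Convert to SI: h₁−h₂ = 33.0037 m
mgh₁ = mgh₂ + ½mv² ⇒ v = √(2g(h₁−h₂)) = √(2·12.3·33.0037) = 28.4937 m/s = 93.48 ft/s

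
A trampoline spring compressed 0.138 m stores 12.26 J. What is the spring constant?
k = 2·PE/x² = 2·12.26/(0.138)² = 1288 N/m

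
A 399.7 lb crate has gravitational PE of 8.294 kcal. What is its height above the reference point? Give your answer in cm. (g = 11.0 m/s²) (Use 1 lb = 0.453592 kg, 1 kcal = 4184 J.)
Convert to SI: m = 181.301 kg, PE = 34702.1 J
h = PE/(mg) = 34702.1/(181.301·11.0) = 17.4006 m = 1740 cm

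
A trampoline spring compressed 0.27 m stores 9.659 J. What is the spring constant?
k = 2·PE/x² = 2·9.659/(0.27)² = 265.0 N/m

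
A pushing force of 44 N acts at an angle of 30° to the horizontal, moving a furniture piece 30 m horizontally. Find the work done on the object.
W = F·d·cosθ = (44)(30)cos(30°) = 1143 J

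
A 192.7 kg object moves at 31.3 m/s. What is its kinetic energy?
KE = ½mv² = ½(192.7)(31.3)² = 94390 J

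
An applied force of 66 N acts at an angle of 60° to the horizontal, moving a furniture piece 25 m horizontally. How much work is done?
W = F·d·cosθ = (66)(25)cos(60°) = 825.0 J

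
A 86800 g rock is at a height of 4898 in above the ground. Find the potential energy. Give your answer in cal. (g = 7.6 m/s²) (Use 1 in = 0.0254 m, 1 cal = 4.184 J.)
Convert to SI: m = 86.8 kg, h = 124.409 m
PE = mgh = (86.8)(7.6)(124.409) = 82070.3 J = 19620 cal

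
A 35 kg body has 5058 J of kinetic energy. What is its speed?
v = √(2·KE/m) = √(2·5058/35) = 17.0 m/s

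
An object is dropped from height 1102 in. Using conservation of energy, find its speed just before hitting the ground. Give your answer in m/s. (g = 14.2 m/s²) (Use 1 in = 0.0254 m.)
Convert to SI: h = 27.9908 m
mgh = ½mv² ⇒ v = √(2gh) = √(2·14.2·27.9908) = 28.19 m/s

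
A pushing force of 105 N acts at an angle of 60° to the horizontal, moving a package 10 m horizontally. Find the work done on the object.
W = F·d·cosθ = (105)(10)cos(60°) = 525.0 J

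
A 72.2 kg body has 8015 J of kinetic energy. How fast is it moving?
v = √(2·KE/m) = √(2·8015/72.2) = 14.9 m/s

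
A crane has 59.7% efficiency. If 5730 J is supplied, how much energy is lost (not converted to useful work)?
W_lost = W_in(1 − η) = 5730·(1 − 0.597) = 2309 J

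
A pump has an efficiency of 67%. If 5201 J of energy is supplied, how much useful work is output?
W_out = η·W_in = 0.67·5201 = 3484.67 J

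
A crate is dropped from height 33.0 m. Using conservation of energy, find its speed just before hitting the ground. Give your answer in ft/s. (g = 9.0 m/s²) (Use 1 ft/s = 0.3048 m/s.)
mgh = ½mv² ⇒ v = √(2gh) = √(2·9.0·33.0) = 24.3721 m/s = 79.96 ft/s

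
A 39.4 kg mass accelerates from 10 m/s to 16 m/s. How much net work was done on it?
W = ΔKE = ½m(v₂² − v₁²) = ½(39.4)(16² − 10²) = 3073.2 J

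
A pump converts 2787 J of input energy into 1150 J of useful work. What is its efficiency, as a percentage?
η = W_out/W_in = 1150/2787 = 41.26%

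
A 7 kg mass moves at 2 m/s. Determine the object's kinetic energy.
KE = ½mv² = ½(7)(2)² = 14.0 J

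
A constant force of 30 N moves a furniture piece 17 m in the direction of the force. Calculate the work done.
W = F·d = (30)(17) = 510.0 J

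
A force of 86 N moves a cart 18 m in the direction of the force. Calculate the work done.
W = F·d = (86)(18) = 1548 J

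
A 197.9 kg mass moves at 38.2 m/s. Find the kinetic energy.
KE = ½mv² = ½(197.9)(38.2)² = 144400 J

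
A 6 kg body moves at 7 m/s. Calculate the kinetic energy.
KE = ½mv² = ½(6)(7)² = 147.0 J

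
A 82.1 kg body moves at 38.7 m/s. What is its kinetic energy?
KE = ½mv² = ½(82.1)(38.7)² = 61480 J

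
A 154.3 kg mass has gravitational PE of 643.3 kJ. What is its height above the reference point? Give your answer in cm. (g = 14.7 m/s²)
Convert to SI: m = 154.3 kg, PE = 643300 J
h = PE/(mg) = 643300/(154.3·14.7) = 283.616 m = 28360 cm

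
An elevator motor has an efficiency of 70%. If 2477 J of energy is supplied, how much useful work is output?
W_out = η·W_in = 0.7·2477 = 1733.9 J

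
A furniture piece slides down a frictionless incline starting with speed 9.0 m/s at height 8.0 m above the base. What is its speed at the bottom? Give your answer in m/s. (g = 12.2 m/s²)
½mv₀² + mgh = ½mv² ⇒ v = √(v₀² + 2gh) = √(9.0² + 2·12.2·8.0) = 16.62 m/s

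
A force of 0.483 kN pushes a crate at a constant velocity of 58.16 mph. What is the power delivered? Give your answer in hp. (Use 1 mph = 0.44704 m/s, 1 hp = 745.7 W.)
Convert to SI: F = 483.0 N, v = 25.9998 m/s
P = Fv = (483.0)(25.9998) = 12557.9 W = 16.84 hp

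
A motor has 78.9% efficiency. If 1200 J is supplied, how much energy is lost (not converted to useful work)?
W_lost = W_in(1 − η) = 1200·(1 − 0.789) = 253.2 J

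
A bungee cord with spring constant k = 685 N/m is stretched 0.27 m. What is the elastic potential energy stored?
PE = ½kx² = ½(685)(0.27)² = 24.97 J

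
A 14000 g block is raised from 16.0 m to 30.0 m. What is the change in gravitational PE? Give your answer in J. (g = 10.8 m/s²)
Convert to SI: m = 14.0 kg, Δh = 14.0 m
ΔPE = mgΔh = (14.0)(10.8)(14.0) = 2117 J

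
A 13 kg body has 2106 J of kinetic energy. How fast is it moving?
v = √(2·KE/m) = √(2·2106/13) = 18.0 m/s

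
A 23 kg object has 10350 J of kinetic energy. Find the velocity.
v = √(2·KE/m) = √(2·10350/23) = 30.0 m/s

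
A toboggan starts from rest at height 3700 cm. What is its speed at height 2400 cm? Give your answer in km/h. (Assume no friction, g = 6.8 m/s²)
Convert to SI: h₁−h₂ = 13.0 m
mgh₁ = mgh₂ + ½mv² ⇒ v = √(2g(h₁−h₂)) = √(2·6.8·13.0) = 13.2966 m/s = 47.87 km/h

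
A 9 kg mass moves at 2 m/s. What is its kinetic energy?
KE = ½mv² = ½(9)(2)² = 18.0 J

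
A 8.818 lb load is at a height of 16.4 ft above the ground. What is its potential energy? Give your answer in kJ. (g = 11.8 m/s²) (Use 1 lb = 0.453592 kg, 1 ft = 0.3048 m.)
Convert to SI: m = 3.99977 kg, h = 4.99872 m
PE = mgh = (3.99977)(11.8)(4.99872) = 235.926 J = 0.2359 kJ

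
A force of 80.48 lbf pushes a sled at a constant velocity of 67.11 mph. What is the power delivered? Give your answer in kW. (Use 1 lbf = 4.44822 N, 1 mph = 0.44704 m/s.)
Convert to SI: F = 357.993 N, v = 30.0009 m/s
P = Fv = (357.993)(30.0009) = 10740.1 W = 10.74 kW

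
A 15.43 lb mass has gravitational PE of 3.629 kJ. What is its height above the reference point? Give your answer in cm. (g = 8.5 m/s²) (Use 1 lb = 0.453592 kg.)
Convert to SI: m = 6.99892 kg, PE = 3629.0 J
h = PE/(mg) = 3629.0/(6.99892·8.5) = 61.001 m = 6100 cm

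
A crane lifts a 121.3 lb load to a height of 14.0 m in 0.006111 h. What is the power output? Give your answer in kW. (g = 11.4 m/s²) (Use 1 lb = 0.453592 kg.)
Convert to SI: m = 55.0207 kg, h = 14.0 m, t = 21.9996 s
P = mgh/t = (55.0207)(11.4)(14.0)/21.9996 = 399.157 W = 0.3992 kW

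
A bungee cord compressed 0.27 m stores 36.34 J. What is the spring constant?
k = 2·PE/x² = 2·36.34/(0.27)² = 997.0 N/m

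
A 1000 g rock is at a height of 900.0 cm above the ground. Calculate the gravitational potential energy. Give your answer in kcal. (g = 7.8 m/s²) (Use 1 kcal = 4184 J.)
Convert to SI: m = 1.0 kg, h = 9.0 m
PE = mgh = (1.0)(7.8)(9.0) = 70.2 J = 0.01678 kcal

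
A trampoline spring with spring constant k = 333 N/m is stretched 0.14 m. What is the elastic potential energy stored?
PE = ½kx² = ½(333)(0.14)² = 3.263 J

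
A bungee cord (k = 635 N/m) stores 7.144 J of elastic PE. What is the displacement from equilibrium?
x = √(2·PE/k) = √(2·7.144/635) = 0.15 m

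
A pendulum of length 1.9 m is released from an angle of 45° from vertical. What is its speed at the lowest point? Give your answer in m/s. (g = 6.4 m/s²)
h = L(1 − cosθ) = 1.9(1 − cos45°) = 0.556497 m
v = √(2gh) = √(2·6.4·0.556497) = 2.669 m/s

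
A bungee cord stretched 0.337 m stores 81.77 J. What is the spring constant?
k = 2·PE/x² = 2·81.77/(0.337)² = 1440 N/m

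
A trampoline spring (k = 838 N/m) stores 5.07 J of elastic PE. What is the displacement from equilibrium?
x = √(2·PE/k) = √(2·5.07/838) = 0.11 m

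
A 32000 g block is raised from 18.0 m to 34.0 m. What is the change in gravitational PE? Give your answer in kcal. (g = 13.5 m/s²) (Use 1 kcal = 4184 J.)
Convert to SI: m = 32.0 kg, Δh = 16.0 m
ΔPE = mgΔh = (32.0)(13.5)(16.0) = 6912.0 J = 1.652 kcal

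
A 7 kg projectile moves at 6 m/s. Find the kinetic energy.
KE = ½mv² = ½(7)(6)² = 126.0 J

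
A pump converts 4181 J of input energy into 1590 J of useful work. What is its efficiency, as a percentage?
η = W_out/W_in = 1590/4181 = 38.03%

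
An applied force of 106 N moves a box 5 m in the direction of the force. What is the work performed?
W = F·d = (106)(5) = 530.0 J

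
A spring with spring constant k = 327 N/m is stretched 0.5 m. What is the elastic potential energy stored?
PE = ½kx² = ½(327)(0.5)² = 40.88 J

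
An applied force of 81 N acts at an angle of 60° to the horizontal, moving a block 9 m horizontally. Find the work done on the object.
W = F·d·cosθ = (81)(9)cos(60°) = 364.5 J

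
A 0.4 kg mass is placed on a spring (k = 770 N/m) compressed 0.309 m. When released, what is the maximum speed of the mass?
½kx² = ½mv² ⇒ v = x√(k/m) = (0.309)√(770/0.4) = 13.56 m/s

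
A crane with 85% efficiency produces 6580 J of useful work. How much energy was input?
W_in = W_out/η = 6580/0.85 = 7741 J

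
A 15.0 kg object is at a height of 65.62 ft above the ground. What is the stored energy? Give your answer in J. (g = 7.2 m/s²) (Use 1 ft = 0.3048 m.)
Convert to SI: m = 15.0 kg, h = 20.001 m
PE = mgh = (15.0)(7.2)(20.001) = 2160 J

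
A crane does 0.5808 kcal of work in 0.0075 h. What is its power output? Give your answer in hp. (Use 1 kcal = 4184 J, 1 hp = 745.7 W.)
Convert to SI: W = 2430.07 J, t = 27.0 s
P = W/t = 2430.07/27.0 = 90.0025 W = 0.1207 hp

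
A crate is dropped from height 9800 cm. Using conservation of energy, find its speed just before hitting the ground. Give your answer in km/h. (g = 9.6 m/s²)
Convert to SI: h = 98.0 m
mgh = ½mv² ⇒ v = √(2gh) = √(2·9.6·98.0) = 43.3774 m/s = 156.2 km/h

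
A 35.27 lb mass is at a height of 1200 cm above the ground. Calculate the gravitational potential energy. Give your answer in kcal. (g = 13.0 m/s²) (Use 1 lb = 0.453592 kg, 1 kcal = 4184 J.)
Convert to SI: m = 15.9982 kg, h = 12.0 m
PE = mgh = (15.9982)(13.0)(12.0) = 2495.72 J = 0.5965 kcal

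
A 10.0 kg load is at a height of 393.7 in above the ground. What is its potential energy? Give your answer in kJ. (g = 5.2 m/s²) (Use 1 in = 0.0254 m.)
Convert to SI: m = 10.0 kg, h = 9.99998 m
PE = mgh = (10.0)(5.2)(9.99998) = 519.999 J = 0.52 kJ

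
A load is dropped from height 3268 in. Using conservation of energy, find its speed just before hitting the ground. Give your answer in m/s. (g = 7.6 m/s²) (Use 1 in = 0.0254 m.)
Convert to SI: h = 83.0072 m
mgh = ½mv² ⇒ v = √(2gh) = √(2·7.6·83.0072) = 35.52 m/s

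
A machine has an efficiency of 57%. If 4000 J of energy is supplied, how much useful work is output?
W_out = η·W_in = 0.57·4000 = 2280.0 J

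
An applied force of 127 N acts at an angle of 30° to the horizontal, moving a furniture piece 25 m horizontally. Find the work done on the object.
W = F·d·cosθ = (127)(25)cos(30°) = 2750 J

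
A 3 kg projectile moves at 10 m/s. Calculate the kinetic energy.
KE = ½mv² = ½(3)(10)² = 150.0 J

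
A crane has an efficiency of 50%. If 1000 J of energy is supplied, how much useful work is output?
W_out = η·W_in = 0.5·1000 = 500.0 J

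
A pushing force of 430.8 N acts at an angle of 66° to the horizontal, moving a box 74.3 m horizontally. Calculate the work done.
W = F·d·cosθ = (430.8)(74.3)cos(66°) = 13020 J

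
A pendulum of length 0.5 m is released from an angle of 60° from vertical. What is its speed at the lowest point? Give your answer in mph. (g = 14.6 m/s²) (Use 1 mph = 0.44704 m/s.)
h = L(1 − cosθ) = 0.5(1 − cos60°) = 0.25 m
v = √(2gh) = √(2·14.6·0.25) = 2.70185 m/s = 6.044 mph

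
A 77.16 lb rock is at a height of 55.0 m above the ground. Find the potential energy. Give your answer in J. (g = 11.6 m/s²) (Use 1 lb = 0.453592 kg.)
Convert to SI: m = 34.9992 kg, h = 55.0 m
PE = mgh = (34.9992)(11.6)(55.0) = 22330 J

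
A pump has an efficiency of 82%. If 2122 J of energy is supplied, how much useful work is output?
W_out = η·W_in = 0.82·2122 = 1740.04 J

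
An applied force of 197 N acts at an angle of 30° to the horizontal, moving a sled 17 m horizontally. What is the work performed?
W = F·d·cosθ = (197)(17)cos(30°) = 2900 J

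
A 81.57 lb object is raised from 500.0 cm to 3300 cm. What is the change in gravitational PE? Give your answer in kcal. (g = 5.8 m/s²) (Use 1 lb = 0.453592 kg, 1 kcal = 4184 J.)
Convert to SI: m = 36.9995 kg, Δh = 28.0 m
ΔPE = mgΔh = (36.9995)(5.8)(28.0) = 6008.72 J = 1.436 kcal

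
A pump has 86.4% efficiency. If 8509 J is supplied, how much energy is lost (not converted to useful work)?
W_lost = W_in(1 − η) = 8509·(1 − 0.864) = 1157 J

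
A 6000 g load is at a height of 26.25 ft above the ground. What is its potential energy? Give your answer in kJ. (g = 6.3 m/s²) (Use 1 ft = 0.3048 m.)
Convert to SI: m = 6.0 kg, h = 8.001 m
PE = mgh = (6.0)(6.3)(8.001) = 302.438 J = 0.3024 kJ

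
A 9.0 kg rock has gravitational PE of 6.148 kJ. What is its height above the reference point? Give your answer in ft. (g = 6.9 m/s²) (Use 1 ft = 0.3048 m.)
Convert to SI: m = 9.0 kg, PE = 6148.0 J
h = PE/(mg) = 6148.0/(9.0·6.9) = 99.0016 m = 324.8 ft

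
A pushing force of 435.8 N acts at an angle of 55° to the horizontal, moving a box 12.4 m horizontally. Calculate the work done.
W = F·d·cosθ = (435.8)(12.4)cos(55°) = 3100 J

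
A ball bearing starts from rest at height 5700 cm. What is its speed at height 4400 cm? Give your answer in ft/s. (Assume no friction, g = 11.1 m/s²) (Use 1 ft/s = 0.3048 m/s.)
Convert to SI: h₁−h₂ = 13.0 m
mgh₁ = mgh₂ + ½mv² ⇒ v = √(2g(h₁−h₂)) = √(2·11.1·13.0) = 16.9882 m/s = 55.74 ft/s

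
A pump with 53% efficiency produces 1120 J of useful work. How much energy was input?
W_in = W_out/η = 1120/0.53 = 2113 J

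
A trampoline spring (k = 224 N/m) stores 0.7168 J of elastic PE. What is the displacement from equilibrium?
x = √(2·PE/k) = √(2·0.7168/224) = 0.08 m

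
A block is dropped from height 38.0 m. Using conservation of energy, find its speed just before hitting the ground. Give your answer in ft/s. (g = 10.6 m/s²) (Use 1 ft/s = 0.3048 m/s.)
mgh = ½mv² ⇒ v = √(2gh) = √(2·10.6·38.0) = 28.3831 m/s = 93.12 ft/s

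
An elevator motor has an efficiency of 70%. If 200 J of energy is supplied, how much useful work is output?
W_out = η·W_in = 0.7·200 = 140.0 J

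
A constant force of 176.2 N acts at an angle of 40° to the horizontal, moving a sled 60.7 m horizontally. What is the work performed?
W = F·d·cosθ = (176.2)(60.7)cos(40°) = 8193 J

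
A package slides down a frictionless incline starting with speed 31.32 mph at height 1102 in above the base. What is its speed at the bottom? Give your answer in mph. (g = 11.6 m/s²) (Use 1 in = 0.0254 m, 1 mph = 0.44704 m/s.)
Convert to SI: v₀ = 14.0013 m/s, h = 27.9908 m
½mv₀² + mgh = ½mv² ⇒ v = √(v₀² + 2gh) = √(14.0013² + 2·11.6·27.9908) = 29.0762 m/s = 65.04 mph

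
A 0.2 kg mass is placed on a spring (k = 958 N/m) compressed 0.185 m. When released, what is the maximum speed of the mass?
½kx² = ½mv² ⇒ v = x√(k/m) = (0.185)√(958/0.2) = 12.8 m/s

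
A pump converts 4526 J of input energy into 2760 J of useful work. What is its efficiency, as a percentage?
η = W_out/W_in = 2760/4526 = 60.98%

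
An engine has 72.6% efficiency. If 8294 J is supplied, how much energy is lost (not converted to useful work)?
W_lost = W_in(1 − η) = 8294·(1 − 0.726) = 2273 J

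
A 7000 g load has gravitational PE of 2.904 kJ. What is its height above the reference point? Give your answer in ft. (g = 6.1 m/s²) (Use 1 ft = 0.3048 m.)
Convert to SI: m = 7.0 kg, PE = 2904.0 J
h = PE/(mg) = 2904.0/(7.0·6.1) = 68.0094 m = 223.1 ft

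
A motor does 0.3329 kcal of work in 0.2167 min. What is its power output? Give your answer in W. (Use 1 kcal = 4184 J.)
Convert to SI: W = 1392.85 J, t = 13.002 s
P = W/t = 1392.85/13.002 = 107.1 W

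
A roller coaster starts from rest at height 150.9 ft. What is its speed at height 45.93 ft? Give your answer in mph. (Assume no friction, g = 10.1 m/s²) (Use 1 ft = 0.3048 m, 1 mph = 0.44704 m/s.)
Convert to SI: h₁−h₂ = 31.9949 m
mgh₁ = mgh₂ + ½mv² ⇒ v = √(2g(h₁−h₂)) = √(2·10.1·31.9949) = 25.4224 m/s = 56.87 mph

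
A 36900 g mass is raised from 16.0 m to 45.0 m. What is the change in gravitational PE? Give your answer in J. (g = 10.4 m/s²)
Convert to SI: m = 36.9 kg, Δh = 29.0 m
ΔPE = mgΔh = (36.9)(10.4)(29.0) = 11130 J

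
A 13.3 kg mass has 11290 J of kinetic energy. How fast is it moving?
v = √(2·KE/m) = √(2·11290/13.3) = 41.2 m/s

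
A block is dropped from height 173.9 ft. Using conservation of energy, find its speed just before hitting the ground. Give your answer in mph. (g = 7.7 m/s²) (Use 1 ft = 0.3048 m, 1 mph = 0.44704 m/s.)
Convert to SI: h = 53.0047 m
mgh = ½mv² ⇒ v = √(2gh) = √(2·7.7·53.0047) = 28.5705 m/s = 63.91 mph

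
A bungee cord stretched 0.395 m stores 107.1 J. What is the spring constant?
k = 2·PE/x² = 2·107.1/(0.395)² = 1373 N/m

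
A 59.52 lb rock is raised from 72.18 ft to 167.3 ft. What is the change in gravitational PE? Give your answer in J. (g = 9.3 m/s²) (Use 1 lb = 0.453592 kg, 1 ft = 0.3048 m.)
Convert to SI: m = 26.9978 kg, Δh = 28.9926 m
ΔPE = mgΔh = (26.9978)(9.3)(28.9926) = 7279 J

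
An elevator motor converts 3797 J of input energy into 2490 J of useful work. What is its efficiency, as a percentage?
η = W_out/W_in = 2490/3797 = 65.58%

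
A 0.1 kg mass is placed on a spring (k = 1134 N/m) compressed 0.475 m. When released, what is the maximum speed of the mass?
½kx² = ½mv² ⇒ v = x√(k/m) = (0.475)√(1134/0.1) = 50.58 m/s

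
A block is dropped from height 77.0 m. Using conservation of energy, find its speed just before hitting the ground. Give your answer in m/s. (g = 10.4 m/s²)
mgh = ½mv² ⇒ v = √(2gh) = √(2·10.4·77.0) = 40.02 m/s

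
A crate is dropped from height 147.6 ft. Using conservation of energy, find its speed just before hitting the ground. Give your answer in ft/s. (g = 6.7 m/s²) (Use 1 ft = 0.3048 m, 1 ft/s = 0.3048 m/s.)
Convert to SI: h = 44.9885 m
mgh = ½mv² ⇒ v = √(2gh) = √(2·6.7·44.9885) = 24.5529 m/s = 80.55 ft/s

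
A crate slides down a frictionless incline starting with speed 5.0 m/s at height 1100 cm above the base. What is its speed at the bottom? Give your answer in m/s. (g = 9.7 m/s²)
Convert to SI: v₀ = 5.0 m/s, h = 11.0 m
½mv₀² + mgh = ½mv² ⇒ v = √(v₀² + 2gh) = √(5.0² + 2·9.7·11.0) = 15.44 m/s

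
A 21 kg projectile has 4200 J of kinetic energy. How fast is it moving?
v = √(2·KE/m) = √(2·4200/21) = 20.0 m/s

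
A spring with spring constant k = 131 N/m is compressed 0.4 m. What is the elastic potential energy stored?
PE = ½kx² = ½(131)(0.4)² = 10.48 J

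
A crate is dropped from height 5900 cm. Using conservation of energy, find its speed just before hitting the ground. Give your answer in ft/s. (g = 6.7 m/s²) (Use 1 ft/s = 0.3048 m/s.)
Convert to SI: h = 59.0 m
mgh = ½mv² ⇒ v = √(2gh) = √(2·6.7·59.0) = 28.1176 m/s = 92.25 ft/s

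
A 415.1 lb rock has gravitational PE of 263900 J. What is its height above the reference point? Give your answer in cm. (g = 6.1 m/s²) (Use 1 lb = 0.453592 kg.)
Convert to SI: m = 188.286 kg, PE = 263900 J
h = PE/(mg) = 263900/(188.286·6.1) = 229.769 m = 22980 cm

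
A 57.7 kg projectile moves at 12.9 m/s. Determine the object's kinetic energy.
KE = ½mv² = ½(57.7)(12.9)² = 4801 J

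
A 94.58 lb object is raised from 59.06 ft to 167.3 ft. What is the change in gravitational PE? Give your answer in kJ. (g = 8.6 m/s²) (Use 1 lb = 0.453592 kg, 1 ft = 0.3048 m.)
Convert to SI: m = 42.9007 kg, Δh = 32.9916 m
ΔPE = mgΔh = (42.9007)(8.6)(32.9916) = 12172.1 J = 12.17 kJ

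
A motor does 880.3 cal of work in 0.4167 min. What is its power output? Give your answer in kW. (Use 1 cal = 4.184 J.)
Convert to SI: W = 3683.18 J, t = 25.002 s
P = W/t = 3683.18/25.002 = 147.315 W = 0.1473 kW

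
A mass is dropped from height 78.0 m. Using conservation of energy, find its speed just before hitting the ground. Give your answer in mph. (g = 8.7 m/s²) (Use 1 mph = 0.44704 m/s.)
mgh = ½mv² ⇒ v = √(2gh) = √(2·8.7·78.0) = 36.8402 m/s = 82.41 mph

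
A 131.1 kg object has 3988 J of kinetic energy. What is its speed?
v = √(2·KE/m) = √(2·3988/131.1) = 7.8 m/s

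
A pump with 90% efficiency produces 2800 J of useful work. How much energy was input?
W_in = W_out/η = 2800/0.9 = 3111 J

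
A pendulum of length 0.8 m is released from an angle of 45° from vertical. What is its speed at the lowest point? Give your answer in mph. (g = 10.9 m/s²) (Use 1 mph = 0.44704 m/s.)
h = L(1 − cosθ) = 0.8(1 − cos45°) = 0.234315 m
v = √(2gh) = √(2·10.9·0.234315) = 2.2601 m/s = 5.056 mph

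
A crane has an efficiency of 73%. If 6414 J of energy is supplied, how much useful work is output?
W_out = η·W_in = 0.73·6414 = 4682.22 J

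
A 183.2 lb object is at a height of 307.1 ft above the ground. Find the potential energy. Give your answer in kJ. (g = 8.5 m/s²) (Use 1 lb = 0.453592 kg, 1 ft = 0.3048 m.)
Convert to SI: m = 83.0981 kg, h = 93.6041 m
PE = mgh = (83.0981)(8.5)(93.6041) = 66115.7 J = 66.12 kJ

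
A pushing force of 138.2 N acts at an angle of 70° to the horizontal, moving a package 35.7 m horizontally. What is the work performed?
W = F·d·cosθ = (138.2)(35.7)cos(70°) = 1687 J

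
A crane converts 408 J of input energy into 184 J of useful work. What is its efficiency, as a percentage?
η = W_out/W_in = 184/408 = 45.1%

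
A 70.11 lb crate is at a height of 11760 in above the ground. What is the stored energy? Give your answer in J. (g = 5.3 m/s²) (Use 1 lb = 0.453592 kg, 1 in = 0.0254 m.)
Convert to SI: m = 31.8013 kg, h = 298.704 m
PE = mgh = (31.8013)(5.3)(298.704) = 50350 J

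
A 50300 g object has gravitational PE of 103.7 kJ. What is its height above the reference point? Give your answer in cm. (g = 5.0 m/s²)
Convert to SI: m = 50.3 kg, PE = 103700 J
h = PE/(mg) = 103700/(50.3·5.0) = 412.326 m = 41230 cm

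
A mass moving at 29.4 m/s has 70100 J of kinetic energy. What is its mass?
m = 2·KE/v² = 2·70100/(29.4)² = 162.2 kg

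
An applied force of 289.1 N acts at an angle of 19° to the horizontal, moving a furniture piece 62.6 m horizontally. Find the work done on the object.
W = F·d·cosθ = (289.1)(62.6)cos(19°) = 17110 J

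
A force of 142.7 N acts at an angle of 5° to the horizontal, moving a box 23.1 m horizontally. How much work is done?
W = F·d·cosθ = (142.7)(23.1)cos(5°) = 3284 J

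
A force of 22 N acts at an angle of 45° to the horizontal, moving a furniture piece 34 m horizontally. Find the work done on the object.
W = F·d·cosθ = (22)(34)cos(45°) = 528.9 J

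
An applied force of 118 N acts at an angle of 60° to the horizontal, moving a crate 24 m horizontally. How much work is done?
W = F·d·cosθ = (118)(24)cos(60°) = 1416 J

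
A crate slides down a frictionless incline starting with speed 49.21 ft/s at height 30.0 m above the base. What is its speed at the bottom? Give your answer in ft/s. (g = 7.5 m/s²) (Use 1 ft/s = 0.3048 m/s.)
Convert to SI: v₀ = 14.9992 m/s, h = 30.0 m
½mv₀² + mgh = ½mv² ⇒ v = √(v₀² + 2gh) = √(14.9992² + 2·7.5·30.0) = 25.9803 m/s = 85.24 ft/s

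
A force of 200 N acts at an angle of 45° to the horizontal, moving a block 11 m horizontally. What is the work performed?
W = F·d·cosθ = (200)(11)cos(45°) = 1556 J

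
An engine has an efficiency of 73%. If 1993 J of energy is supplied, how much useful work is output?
W_out = η·W_in = 0.73·1993 = 1454.89 J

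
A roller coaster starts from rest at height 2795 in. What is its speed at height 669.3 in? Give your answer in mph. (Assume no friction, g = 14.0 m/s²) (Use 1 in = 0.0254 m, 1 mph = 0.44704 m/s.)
Convert to SI: h₁−h₂ = 53.9928 m
mgh₁ = mgh₂ + ½mv² ⇒ v = √(2g(h₁−h₂)) = √(2·14.0·53.9928) = 38.8818 m/s = 86.98 mph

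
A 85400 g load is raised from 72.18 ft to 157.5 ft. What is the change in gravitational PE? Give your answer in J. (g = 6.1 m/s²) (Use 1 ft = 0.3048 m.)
Convert to SI: m = 85.4 kg, Δh = 26.0055 m
ΔPE = mgΔh = (85.4)(6.1)(26.0055) = 13550 J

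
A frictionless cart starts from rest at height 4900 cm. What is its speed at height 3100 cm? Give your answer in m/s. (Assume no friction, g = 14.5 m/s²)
Convert to SI: h₁−h₂ = 18.0 m
mgh₁ = mgh₂ + ½mv² ⇒ v = √(2g(h₁−h₂)) = √(2·14.5·18.0) = 22.85 m/s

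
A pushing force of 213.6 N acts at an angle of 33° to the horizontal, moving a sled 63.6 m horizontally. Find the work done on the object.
W = F·d·cosθ = (213.6)(63.6)cos(33°) = 11390 J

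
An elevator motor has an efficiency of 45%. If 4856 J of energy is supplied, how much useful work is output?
W_out = η·W_in = 0.45·4856 = 2185.2 J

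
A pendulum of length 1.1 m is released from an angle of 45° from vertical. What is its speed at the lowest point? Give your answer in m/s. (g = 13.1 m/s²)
h = L(1 − cosθ) = 1.1(1 − cos45°) = 0.322183 m
v = √(2gh) = √(2·13.1·0.322183) = 2.905 m/s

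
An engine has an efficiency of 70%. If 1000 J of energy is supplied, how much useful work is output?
W_out = η·W_in = 0.7·1000 = 700.0 J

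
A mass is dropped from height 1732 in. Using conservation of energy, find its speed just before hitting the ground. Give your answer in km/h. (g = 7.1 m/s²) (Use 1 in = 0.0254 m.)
Convert to SI: h = 43.9928 m
mgh = ½mv² ⇒ v = √(2gh) = √(2·7.1·43.9928) = 24.994 m/s = 89.98 km/h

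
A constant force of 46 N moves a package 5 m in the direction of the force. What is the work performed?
W = F·d = (46)(5) = 230.0 J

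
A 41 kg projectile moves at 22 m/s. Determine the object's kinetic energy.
KE = ½mv² = ½(41)(22)² = 9922.0 J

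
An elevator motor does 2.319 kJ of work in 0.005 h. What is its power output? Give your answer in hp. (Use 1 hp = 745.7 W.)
Convert to SI: W = 2319.0 J, t = 18.0 s
P = W/t = 2319.0/18.0 = 128.833 W = 0.1728 hp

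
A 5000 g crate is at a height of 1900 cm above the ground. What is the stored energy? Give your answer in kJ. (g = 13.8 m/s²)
Convert to SI: m = 5.0 kg, h = 19.0 m
PE = mgh = (5.0)(13.8)(19.0) = 1311.0 J = 1.311 kJ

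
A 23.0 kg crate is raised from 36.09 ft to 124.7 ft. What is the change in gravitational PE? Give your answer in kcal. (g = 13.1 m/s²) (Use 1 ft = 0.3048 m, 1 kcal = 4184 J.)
Convert to SI: m = 23.0 kg, Δh = 27.0083 m
ΔPE = mgΔh = (23.0)(13.1)(27.0083) = 8137.61 J = 1.945 kcal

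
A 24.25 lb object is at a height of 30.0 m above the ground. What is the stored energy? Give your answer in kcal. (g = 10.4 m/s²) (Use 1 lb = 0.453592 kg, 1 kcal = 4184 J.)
Convert to SI: m = 10.9996 kg, h = 30.0 m
PE = mgh = (10.9996)(10.4)(30.0) = 3431.88 J = 0.8202 kcal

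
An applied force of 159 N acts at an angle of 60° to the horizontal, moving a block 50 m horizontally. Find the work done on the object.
W = F·d·cosθ = (159)(50)cos(60°) = 3975 J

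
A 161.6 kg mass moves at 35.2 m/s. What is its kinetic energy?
KE = ½mv² = ½(161.6)(35.2)² = 100100 J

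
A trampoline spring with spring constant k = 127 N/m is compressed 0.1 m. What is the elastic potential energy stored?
PE = ½kx² = ½(127)(0.1)² = 0.635 J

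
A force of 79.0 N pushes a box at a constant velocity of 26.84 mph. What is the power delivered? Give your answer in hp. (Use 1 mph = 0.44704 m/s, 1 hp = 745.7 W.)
Convert to SI: F = 79.0 N, v = 11.9986 m/s
P = Fv = (79.0)(11.9986) = 947.886 W = 1.271 hp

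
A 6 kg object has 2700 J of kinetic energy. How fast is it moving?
v = √(2·KE/m) = √(2·2700/6) = 30.0 m/s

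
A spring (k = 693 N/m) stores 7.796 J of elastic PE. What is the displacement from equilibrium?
x = √(2·PE/k) = √(2·7.796/693) = 0.15 m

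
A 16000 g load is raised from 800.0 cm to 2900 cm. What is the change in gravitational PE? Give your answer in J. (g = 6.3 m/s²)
Convert to SI: m = 16.0 kg, Δh = 21.0 m
ΔPE = mgΔh = (16.0)(6.3)(21.0) = 2117 J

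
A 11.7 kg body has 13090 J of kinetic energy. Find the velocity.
v = √(2·KE/m) = √(2·13090/11.7) = 47.3 m/s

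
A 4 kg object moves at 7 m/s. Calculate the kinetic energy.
KE = ½mv² = ½(4)(7)² = 98.0 J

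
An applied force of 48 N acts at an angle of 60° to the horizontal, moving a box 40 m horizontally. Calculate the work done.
W = F·d·cosθ = (48)(40)cos(60°) = 960.0 J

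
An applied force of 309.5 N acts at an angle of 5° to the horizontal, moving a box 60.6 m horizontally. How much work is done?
W = F·d·cosθ = (309.5)(60.6)cos(5°) = 18680 J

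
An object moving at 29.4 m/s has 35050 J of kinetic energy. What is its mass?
m = 2·KE/v² = 2·35050/(29.4)² = 81.1 kg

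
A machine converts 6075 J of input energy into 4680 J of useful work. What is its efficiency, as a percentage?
η = W_out/W_in = 4680/6075 = 77.04%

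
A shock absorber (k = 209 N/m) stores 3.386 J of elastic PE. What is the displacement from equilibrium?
x = √(2·PE/k) = √(2·3.386/209) = 0.18 m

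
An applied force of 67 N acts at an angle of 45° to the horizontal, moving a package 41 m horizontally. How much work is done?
W = F·d·cosθ = (67)(41)cos(45°) = 1942 J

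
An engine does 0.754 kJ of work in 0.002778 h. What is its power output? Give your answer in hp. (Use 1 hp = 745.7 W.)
Convert to SI: W = 754.0 J, t = 10.0008 s
P = W/t = 754.0/10.0008 = 75.394 W = 0.1011 hp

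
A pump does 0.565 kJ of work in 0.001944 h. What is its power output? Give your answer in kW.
Convert to SI: W = 565.0 J, t = 6.9984 s
P = W/t = 565.0/6.9984 = 80.7327 W = 0.08073 kW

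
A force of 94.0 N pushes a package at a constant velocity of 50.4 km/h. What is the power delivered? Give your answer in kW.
Convert to SI: F = 94.0 N, v = 14.0 m/s
P = Fv = (94.0)(14.0) = 1316.0 W = 1.316 kW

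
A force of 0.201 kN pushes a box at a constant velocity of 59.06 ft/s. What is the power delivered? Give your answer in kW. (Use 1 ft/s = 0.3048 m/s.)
Convert to SI: F = 201.0 N, v = 18.0015 m/s
P = Fv = (201.0)(18.0015) = 3618.3 W = 3.618 kW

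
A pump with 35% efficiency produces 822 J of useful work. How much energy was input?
W_in = W_out/η = 822/0.35 = 2349 J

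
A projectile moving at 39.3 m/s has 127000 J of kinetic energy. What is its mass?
m = 2·KE/v² = 2·127000/(39.3)² = 164.5 kg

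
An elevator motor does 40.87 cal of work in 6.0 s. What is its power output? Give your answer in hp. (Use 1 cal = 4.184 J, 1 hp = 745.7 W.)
Convert to SI: W = 171.0 J, t = 6.0 s
P = W/t = 171.0/6.0 = 28.5 W = 0.03822 hp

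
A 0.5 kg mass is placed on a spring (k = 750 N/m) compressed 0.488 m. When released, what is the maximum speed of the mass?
½kx² = ½mv² ⇒ v = x√(k/m) = (0.488)√(750/0.5) = 18.9 m/s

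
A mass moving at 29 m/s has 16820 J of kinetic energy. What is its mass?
m = 2·KE/v² = 2·16820/(29)² = 40.0 kg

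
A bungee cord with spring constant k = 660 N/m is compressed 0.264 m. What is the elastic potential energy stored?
PE = ½kx² = ½(660)(0.264)² = 23.0 J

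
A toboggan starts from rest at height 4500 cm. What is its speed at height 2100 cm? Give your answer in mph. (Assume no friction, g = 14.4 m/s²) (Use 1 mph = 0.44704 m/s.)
Convert to SI: h₁−h₂ = 24.0 m
mgh₁ = mgh₂ + ½mv² ⇒ v = √(2g(h₁−h₂)) = √(2·14.4·24.0) = 26.2907 m/s = 58.81 mph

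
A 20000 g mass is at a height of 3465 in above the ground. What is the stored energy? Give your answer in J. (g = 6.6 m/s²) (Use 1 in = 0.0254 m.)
Convert to SI: m = 20.0 kg, h = 88.011 m
PE = mgh = (20.0)(6.6)(88.011) = 11620 J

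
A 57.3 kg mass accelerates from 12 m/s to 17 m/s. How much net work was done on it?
W = ΔKE = ½m(v₂² − v₁²) = ½(57.3)(17² − 12²) = 4154.25 J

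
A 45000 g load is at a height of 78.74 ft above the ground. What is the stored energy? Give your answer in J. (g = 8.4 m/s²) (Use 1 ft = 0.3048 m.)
Convert to SI: m = 45.0 kg, h = 24.0 m
PE = mgh = (45.0)(8.4)(24.0) = 9072 J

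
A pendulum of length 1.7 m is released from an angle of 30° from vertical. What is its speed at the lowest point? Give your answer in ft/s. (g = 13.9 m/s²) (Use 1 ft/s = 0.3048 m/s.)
h = L(1 − cosθ) = 1.7(1 − cos30°) = 0.227757 m
v = √(2gh) = √(2·13.9·0.227757) = 2.51627 m/s = 8.255 ft/s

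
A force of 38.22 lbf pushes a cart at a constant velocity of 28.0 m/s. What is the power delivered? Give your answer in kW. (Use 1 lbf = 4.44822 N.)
Convert to SI: F = 170.011 N, v = 28.0 m/s
P = Fv = (170.011)(28.0) = 4760.31 W = 4.76 kW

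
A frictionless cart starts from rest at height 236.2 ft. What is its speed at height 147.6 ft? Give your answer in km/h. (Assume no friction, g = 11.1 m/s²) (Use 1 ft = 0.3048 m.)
Convert to SI: h₁−h₂ = 27.0053 m
mgh₁ = mgh₂ + ½mv² ⇒ v = √(2g(h₁−h₂)) = √(2·11.1·27.0053) = 24.485 m/s = 88.15 km/h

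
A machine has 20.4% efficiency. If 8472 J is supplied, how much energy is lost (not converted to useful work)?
W_lost = W_in(1 − η) = 8472·(1 − 0.204) = 6744 J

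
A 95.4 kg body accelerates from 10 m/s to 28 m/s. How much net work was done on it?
W = ΔKE = ½m(v₂² − v₁²) = ½(95.4)(28² − 10²) = 32626.8 J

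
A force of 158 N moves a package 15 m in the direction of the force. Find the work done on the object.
W = F·d = (158)(15) = 2370 J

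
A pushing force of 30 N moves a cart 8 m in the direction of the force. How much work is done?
W = F·d = (30)(8) = 240.0 J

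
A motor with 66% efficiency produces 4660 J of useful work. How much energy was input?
W_in = W_out/η = 4660/0.66 = 7061 J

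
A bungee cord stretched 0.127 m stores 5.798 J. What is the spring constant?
k = 2·PE/x² = 2·5.798/(0.127)² = 719.0 N/m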